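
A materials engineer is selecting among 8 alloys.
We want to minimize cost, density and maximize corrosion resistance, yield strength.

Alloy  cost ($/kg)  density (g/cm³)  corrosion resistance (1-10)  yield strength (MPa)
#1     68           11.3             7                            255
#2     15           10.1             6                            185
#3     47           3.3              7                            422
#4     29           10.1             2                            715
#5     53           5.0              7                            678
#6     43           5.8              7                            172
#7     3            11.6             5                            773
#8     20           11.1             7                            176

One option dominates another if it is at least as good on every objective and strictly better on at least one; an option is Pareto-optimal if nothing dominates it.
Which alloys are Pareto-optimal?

#1: dominated by #3 (cost 47≤68, density 3.3≤11.3, corrosion resistance 7≥7, yield strength 422≥255).
#2: not dominated.
#3: not dominated (best density).
#4: not dominated.
#5: not dominated.
#6: not dominated.
#7: not dominated (best cost).
#8: not dominated.

#2, #3, #4, #5, #6, #7, #8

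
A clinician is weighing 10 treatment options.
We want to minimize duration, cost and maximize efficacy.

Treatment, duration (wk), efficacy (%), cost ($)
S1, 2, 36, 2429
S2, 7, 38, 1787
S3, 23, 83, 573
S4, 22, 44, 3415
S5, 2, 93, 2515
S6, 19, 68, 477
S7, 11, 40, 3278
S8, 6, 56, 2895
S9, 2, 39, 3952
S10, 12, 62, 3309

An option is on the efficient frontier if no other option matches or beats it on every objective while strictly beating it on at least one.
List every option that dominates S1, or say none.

S2: worse on duration (7 vs 2).
S3: worse on duration (23 vs 2).
S4: worse on duration (22 vs 2).
S5: worse on cost (2515 vs 2429).
S6: worse on duration (19 vs 2).
S7: worse on duration (11 vs 2).
S8: worse on duration (6 vs 2).
S9: worse on cost (3952 vs 2429).
S10: worse on duration (12 vs 2).
No option dominates S1.

none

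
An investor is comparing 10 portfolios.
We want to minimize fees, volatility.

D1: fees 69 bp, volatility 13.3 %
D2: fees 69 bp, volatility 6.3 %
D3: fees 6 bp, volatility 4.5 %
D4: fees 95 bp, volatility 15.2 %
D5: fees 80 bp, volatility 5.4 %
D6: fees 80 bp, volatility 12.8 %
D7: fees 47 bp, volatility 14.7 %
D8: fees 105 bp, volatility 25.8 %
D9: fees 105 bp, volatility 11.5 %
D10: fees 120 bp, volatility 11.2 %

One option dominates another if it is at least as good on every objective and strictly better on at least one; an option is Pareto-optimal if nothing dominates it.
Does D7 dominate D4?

D7 vs D4: fees 47≤95, volatility 14.7≤15.2 — D7 is at least as good on every objective with at least one strict improvement.

Yes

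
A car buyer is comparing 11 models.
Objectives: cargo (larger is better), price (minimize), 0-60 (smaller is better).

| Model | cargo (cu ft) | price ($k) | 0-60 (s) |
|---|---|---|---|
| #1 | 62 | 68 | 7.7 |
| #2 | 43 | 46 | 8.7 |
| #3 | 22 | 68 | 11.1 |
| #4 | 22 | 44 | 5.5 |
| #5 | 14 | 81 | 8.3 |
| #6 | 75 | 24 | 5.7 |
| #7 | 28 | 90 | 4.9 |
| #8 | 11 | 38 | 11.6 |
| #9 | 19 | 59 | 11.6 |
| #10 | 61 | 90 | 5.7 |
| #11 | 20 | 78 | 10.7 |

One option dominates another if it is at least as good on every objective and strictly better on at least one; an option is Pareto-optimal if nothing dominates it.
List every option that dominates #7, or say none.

#1: worse on 0-60 (7.7 vs 4.9).
#2: worse on 0-60 (8.7 vs 4.9).
#3: worse on cargo (22 vs 28).
#4: worse on cargo (22 vs 28).
#5: worse on cargo (14 vs 28).
#6: worse on 0-60 (5.7 vs 4.9).
#8: worse on cargo (11 vs 28).
#9: worse on cargo (19 vs 28).
#10: worse on 0-60 (5.7 vs 4.9).
#11: worse on cargo (20 vs 28).
No option dominates #7.

none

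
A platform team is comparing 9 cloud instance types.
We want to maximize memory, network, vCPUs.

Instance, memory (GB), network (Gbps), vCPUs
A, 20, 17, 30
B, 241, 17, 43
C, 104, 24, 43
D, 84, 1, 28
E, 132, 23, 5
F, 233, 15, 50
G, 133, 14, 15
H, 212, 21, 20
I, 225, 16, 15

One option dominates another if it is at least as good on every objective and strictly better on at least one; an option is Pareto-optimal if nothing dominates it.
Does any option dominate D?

Yes

B vs D: memory 241≥84, network 17≥1, vCPUs 43≥28 — B is at least as good on every objective and strictly better on at least one, so B dominates D.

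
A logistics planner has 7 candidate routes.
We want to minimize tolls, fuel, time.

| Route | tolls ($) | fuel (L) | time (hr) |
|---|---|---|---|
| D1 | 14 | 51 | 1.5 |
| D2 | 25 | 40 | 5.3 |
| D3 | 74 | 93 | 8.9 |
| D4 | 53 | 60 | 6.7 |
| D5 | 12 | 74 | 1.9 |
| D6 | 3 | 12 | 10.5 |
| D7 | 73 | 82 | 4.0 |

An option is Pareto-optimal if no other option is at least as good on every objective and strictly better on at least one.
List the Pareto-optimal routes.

D1: not dominated (best time).
D2: not dominated.
D3: dominated by D1 (tolls 14≤74, fuel 51≤93, time 1.5≤8.9).
D4: dominated by D1 (tolls 14≤53, fuel 51≤60, time 1.5≤6.7).
D5: not dominated.
D6: not dominated (best tolls).
D7: dominated by D1 (tolls 14≤73, fuel 51≤82, time 1.5≤4.0).

D1, D2, D5, D6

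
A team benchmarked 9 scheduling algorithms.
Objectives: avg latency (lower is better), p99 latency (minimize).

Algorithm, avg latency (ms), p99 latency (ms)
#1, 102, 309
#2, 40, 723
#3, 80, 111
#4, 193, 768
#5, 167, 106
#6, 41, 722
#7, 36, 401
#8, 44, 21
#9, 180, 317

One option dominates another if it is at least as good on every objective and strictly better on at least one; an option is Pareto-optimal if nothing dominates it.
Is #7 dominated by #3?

#3 vs #7: #3 is worse on avg latency (80 vs 36), so it does not dominate #7.

No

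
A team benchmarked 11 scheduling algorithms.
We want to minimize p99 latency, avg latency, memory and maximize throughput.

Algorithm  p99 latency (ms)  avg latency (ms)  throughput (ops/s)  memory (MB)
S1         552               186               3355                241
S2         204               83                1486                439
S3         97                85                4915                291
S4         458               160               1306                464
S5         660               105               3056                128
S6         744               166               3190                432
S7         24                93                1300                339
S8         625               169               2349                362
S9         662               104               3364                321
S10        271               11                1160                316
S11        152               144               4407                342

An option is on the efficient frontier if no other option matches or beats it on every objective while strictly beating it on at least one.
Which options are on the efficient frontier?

S1, S2, S3, S5, S7, S10

S1: not dominated.
S2: not dominated.
S3: not dominated (best throughput).
S4: dominated by S2 (p99 latency 204≤458, avg latency 83≤160, throughput 1486≥1306, memory 439≤464).
S5: not dominated (best memory).
S6: dominated by S3 (p99 latency 97≤744, avg latency 85≤166, throughput 4915≥3190, memory 291≤432).
S7: not dominated (best p99 latency).
S8: dominated by S3 (p99 latency 97≤625, avg latency 85≤169, throughput 4915≥2349, memory 291≤362).
S9: dominated by S3 (p99 latency 97≤662, avg latency 85≤104, throughput 4915≥3364, memory 291≤321).
S10: not dominated (best avg latency).
S11: dominated by S3 (p99 latency 97≤152, avg latency 85≤144, throughput 4915≥4407, memory 291≤342).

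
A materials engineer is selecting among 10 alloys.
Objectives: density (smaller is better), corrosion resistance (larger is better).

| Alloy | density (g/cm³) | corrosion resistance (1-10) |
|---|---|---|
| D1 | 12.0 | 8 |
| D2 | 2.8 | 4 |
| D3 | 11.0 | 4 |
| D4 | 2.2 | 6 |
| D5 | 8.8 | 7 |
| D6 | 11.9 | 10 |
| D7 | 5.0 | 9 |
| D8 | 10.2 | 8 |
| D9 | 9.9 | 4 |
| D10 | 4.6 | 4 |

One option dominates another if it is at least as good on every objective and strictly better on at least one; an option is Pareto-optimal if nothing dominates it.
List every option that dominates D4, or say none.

none

D1: worse on density (12.0 vs 2.2).
D2: worse on density (2.8 vs 2.2).
D3: worse on density (11.0 vs 2.2).
D5: worse on density (8.8 vs 2.2).
D6: worse on density (11.9 vs 2.2).
D7: worse on density (5.0 vs 2.2).
D8: worse on density (10.2 vs 2.2).
D9: worse on density (9.9 vs 2.2).
D10: worse on density (4.6 vs 2.2).
No option dominates D4.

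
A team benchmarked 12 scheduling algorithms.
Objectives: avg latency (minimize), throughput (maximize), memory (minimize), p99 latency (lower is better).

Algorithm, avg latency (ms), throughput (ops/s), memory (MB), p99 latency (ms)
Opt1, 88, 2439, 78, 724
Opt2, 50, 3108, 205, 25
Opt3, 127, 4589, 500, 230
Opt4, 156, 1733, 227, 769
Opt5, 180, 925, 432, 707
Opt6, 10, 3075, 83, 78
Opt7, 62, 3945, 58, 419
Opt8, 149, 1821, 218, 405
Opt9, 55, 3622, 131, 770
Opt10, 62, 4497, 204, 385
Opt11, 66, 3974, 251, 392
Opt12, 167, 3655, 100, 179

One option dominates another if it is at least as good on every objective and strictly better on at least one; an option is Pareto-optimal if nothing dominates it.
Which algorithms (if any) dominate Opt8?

Opt2: avg latency 50≤149, throughput 3108≥1821, memory 205≤218, p99 latency 25≤405 — dominates Opt8.
Opt6: avg latency 10≤149, throughput 3075≥1821, memory 83≤218, p99 latency 78≤405 — dominates Opt8.
Opt10: avg latency 62≤149, throughput 4497≥1821, memory 204≤218, p99 latency 385≤405 — dominates Opt8.
Others (Opt1, Opt3, Opt4, Opt5, Opt7, Opt9, Opt11, Opt12) are each worse than Opt8 on at least one objective.

Opt2, Opt6, Opt10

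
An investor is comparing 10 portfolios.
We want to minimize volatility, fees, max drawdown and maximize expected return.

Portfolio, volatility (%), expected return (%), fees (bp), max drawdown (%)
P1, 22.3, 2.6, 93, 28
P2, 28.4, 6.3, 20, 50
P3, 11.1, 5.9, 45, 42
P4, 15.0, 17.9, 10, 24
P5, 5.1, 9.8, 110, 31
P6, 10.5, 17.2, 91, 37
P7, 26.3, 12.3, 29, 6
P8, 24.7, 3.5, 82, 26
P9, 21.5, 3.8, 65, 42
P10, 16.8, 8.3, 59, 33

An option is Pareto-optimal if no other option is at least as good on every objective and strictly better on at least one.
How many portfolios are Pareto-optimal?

P1: dominated by P4 (volatility 15.0≤22.3, expected return 17.9≥2.6, fees 10≤93, max drawdown 24≤28).
P2: dominated by P4 (volatility 15.0≤28.4, expected return 17.9≥6.3, fees 10≤20, max drawdown 24≤50).
P3: not dominated.
P4: not dominated (best expected return).
P5: not dominated (best volatility).
P6: not dominated.
P7: not dominated (best max drawdown).
P8: dominated by P4 (volatility 15.0≤24.7, expected return 17.9≥3.5, fees 10≤82, max drawdown 24≤26).
P9: dominated by P3 (volatility 11.1≤21.5, expected return 5.9≥3.8, fees 45≤65, max drawdown 42≤42).
P10: dominated by P4 (volatility 15.0≤16.8, expected return 17.9≥8.3, fees 10≤59, max drawdown 24≤33).
Pareto-optimal: P3, P4, P5, P6, P7 → 5.

5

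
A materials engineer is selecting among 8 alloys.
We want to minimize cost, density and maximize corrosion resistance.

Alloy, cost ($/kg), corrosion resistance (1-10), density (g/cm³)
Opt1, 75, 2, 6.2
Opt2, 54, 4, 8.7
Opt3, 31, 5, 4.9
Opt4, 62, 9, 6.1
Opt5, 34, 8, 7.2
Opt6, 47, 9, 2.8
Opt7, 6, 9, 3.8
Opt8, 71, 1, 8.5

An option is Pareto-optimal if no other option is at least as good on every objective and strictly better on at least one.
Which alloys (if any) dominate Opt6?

none

Opt1: worse on cost (75 vs 47).
Opt2: worse on cost (54 vs 47).
Opt3: worse on corrosion resistance (5 vs 9).
Opt4: worse on cost (62 vs 47).
Opt5: worse on corrosion resistance (8 vs 9).
Opt7: worse on density (3.8 vs 2.8).
Opt8: worse on cost (71 vs 47).
No option dominates Opt6.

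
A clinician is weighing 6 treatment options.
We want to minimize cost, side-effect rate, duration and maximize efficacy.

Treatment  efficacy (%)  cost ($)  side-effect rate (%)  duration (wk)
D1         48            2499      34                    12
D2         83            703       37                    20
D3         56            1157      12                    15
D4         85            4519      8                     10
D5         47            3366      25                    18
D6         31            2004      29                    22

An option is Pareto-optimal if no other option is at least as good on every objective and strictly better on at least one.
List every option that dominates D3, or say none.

D1: worse on efficacy (48 vs 56).
D2: worse on side-effect rate (37 vs 12).
D4: worse on cost (4519 vs 1157).
D5: worse on efficacy (47 vs 56).
D6: worse on efficacy (31 vs 56).
No option dominates D3.

none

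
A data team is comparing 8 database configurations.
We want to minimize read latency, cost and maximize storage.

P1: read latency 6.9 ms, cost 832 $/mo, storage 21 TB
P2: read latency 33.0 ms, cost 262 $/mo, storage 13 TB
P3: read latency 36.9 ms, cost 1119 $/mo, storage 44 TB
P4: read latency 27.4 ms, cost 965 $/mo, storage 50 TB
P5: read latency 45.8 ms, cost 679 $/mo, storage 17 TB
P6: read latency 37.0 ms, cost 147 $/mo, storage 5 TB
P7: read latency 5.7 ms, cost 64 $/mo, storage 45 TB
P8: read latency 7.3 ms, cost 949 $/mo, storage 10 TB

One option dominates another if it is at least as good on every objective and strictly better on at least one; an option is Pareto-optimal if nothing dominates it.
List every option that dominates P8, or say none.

P1: read latency 6.9≤7.3, cost 832≤949, storage 21≥10 — dominates P8.
P7: read latency 5.7≤7.3, cost 64≤949, storage 45≥10 — dominates P8.
Others (P2, P3, P4, P5, P6) are each worse than P8 on at least one objective.

P1, P7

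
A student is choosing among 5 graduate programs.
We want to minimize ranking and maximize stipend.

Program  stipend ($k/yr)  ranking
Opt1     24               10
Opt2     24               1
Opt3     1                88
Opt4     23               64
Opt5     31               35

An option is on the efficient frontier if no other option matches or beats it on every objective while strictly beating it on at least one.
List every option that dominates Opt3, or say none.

Opt1: stipend 24≥1, ranking 10≤88 — dominates Opt3.
Opt2: stipend 24≥1, ranking 1≤88 — dominates Opt3.
Opt4: stipend 23≥1, ranking 64≤88 — dominates Opt3.
Opt5: stipend 31≥1, ranking 35≤88 — dominates Opt3.

Opt1, Opt2, Opt4, Opt5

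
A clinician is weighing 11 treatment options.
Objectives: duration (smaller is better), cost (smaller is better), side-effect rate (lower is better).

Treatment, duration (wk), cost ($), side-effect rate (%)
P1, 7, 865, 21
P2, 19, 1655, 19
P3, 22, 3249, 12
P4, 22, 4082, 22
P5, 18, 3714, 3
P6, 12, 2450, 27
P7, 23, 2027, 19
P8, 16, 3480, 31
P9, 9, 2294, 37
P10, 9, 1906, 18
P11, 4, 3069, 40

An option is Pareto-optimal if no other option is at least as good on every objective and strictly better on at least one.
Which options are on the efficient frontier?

P1: not dominated (best cost).
P2: not dominated.
P3: not dominated.
P4: dominated by P1 (duration 7≤22, cost 865≤4082, side-effect rate 21≤22).
P5: not dominated (best side-effect rate).
P6: dominated by P1 (duration 7≤12, cost 865≤2450, side-effect rate 21≤27).
P7: dominated by P2 (duration 19≤23, cost 1655≤2027, side-effect rate 19≤19).
P8: dominated by P1 (duration 7≤16, cost 865≤3480, side-effect rate 21≤31).
P9: dominated by P1 (duration 7≤9, cost 865≤2294, side-effect rate 21≤37).
P10: not dominated.
P11: not dominated (best duration).

P1, P2, P3, P5, P10, P11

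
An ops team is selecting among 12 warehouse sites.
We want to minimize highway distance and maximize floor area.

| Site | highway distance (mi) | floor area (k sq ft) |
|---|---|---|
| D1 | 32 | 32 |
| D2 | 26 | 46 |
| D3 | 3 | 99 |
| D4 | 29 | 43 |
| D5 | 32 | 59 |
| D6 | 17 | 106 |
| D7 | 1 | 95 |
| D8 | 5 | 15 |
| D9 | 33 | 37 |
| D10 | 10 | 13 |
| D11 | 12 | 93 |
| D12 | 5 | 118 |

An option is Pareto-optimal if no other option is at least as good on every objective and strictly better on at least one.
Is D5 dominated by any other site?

Yes

D3 vs D5: highway distance 3≤32, floor area 99≥59 — D3 is at least as good on every objective and strictly better on at least one, so D3 dominates D5.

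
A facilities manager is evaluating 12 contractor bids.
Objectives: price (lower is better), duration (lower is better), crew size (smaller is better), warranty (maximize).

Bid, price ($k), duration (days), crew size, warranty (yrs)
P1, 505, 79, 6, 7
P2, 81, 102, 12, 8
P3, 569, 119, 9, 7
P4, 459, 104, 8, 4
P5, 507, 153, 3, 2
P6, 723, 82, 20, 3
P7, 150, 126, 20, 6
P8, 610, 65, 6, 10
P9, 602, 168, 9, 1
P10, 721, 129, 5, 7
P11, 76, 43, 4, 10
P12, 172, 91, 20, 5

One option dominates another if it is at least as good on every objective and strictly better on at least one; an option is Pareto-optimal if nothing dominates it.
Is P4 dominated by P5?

P5 vs P4: P5 is worse on price (507 vs 459), so it does not dominate P4.

No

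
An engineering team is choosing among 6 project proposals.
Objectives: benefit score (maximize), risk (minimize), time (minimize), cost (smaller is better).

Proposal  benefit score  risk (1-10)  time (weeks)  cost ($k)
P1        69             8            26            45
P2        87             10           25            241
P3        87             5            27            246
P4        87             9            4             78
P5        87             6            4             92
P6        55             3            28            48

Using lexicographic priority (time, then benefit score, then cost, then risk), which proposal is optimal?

First minimize time: best is 4, kept {P4, P5}.
Then maximize benefit score: best is 87, kept {P4, P5}.
Then minimize cost: best is 78, kept {P4}.

P4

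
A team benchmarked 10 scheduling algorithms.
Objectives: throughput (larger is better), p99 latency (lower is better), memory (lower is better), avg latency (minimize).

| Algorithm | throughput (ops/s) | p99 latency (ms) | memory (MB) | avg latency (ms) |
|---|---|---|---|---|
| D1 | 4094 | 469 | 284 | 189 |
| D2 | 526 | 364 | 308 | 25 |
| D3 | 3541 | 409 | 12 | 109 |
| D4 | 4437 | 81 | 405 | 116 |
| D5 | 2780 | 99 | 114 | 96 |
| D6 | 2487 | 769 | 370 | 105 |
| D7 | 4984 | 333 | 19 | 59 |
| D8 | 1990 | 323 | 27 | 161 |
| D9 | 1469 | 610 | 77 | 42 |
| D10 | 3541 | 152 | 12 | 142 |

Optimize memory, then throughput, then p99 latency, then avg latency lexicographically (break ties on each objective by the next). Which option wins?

D10

First minimize memory: best is 12, kept {D3, D10}.
Then maximize throughput: best is 3541, kept {D3, D10}.
Then minimize p99 latency: best is 152, kept {D10}.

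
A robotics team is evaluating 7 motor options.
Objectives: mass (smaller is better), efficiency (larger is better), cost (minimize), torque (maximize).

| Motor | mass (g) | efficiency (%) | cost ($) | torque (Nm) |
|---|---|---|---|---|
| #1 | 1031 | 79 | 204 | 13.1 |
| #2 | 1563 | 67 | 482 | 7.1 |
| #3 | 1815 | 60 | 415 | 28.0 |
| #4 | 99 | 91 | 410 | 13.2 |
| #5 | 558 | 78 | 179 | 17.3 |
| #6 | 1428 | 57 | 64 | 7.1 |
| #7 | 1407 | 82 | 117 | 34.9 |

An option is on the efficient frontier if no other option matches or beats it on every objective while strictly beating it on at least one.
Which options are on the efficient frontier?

#1: not dominated.
#2: dominated by #1 (mass 1031≤1563, efficiency 79≥67, cost 204≤482, torque 13.1≥7.1).
#3: dominated by #7 (mass 1407≤1815, efficiency 82≥60, cost 117≤415, torque 34.9≥28.0).
#4: not dominated (best mass).
#5: not dominated.
#6: not dominated (best cost).
#7: not dominated (best torque).

#1, #4, #5, #6, #7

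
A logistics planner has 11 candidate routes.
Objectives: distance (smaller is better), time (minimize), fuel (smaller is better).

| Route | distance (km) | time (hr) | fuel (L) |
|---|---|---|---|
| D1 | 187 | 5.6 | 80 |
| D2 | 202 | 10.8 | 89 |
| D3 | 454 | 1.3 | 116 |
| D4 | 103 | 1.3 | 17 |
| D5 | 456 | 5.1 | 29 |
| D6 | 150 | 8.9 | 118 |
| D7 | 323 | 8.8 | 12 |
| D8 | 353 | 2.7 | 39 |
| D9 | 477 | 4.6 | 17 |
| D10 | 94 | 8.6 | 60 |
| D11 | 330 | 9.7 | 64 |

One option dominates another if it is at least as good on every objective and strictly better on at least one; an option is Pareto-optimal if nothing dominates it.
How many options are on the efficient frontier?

D1: dominated by D4 (distance 103≤187, time 1.3≤5.6, fuel 17≤80).
D2: dominated by D1 (distance 187≤202, time 5.6≤10.8, fuel 80≤89).
D3: dominated by D4 (distance 103≤454, time 1.3≤1.3, fuel 17≤116).
D4: not dominated.
D5: dominated by D4 (distance 103≤456, time 1.3≤5.1, fuel 17≤29).
D6: dominated by D4 (distance 103≤150, time 1.3≤8.9, fuel 17≤118).
D7: not dominated (best fuel).
D8: dominated by D4 (distance 103≤353, time 1.3≤2.7, fuel 17≤39).
D9: dominated by D4 (distance 103≤477, time 1.3≤4.6, fuel 17≤17).
D10: not dominated (best distance).
D11: dominated by D4 (distance 103≤330, time 1.3≤9.7, fuel 17≤64).
Pareto-optimal: D4, D7, D10 → 3.

3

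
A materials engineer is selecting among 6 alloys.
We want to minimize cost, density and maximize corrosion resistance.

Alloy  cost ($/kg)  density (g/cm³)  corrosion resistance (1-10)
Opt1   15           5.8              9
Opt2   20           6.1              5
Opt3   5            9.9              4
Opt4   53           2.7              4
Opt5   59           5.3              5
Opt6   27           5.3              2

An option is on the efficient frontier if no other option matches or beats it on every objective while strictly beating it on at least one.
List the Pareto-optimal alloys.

Opt1, Opt3, Opt4, Opt5, Opt6

Opt1: not dominated (best corrosion resistance).
Opt2: dominated by Opt1 (cost 15≤20, density 5.8≤6.1, corrosion resistance 9≥5).
Opt3: not dominated (best cost).
Opt4: not dominated (best density).
Opt5: not dominated.
Opt6: not dominated.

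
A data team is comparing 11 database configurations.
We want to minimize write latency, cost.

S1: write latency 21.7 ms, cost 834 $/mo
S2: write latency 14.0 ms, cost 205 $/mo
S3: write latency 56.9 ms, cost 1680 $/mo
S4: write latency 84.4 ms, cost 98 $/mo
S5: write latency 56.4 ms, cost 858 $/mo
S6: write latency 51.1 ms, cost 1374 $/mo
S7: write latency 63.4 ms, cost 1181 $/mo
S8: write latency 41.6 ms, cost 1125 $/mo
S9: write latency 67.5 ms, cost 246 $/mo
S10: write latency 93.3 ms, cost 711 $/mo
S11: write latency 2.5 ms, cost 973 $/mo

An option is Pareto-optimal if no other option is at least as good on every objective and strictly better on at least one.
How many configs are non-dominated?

3

S1: dominated by S2 (write latency 14.0≤21.7, cost 205≤834).
S2: not dominated.
S3: dominated by S1 (write latency 21.7≤56.9, cost 834≤1680).
S4: not dominated (best cost).
S5: dominated by S1 (write latency 21.7≤56.4, cost 834≤858).
S6: dominated by S1 (write latency 21.7≤51.1, cost 834≤1374).
S7: dominated by S1 (write latency 21.7≤63.4, cost 834≤1181).
S8: dominated by S1 (write latency 21.7≤41.6, cost 834≤1125).
S9: dominated by S2 (write latency 14.0≤67.5, cost 205≤246).
S10: dominated by S2 (write latency 14.0≤93.3, cost 205≤711).
S11: not dominated (best write latency).
Pareto-optimal: S2, S4, S11 → 3.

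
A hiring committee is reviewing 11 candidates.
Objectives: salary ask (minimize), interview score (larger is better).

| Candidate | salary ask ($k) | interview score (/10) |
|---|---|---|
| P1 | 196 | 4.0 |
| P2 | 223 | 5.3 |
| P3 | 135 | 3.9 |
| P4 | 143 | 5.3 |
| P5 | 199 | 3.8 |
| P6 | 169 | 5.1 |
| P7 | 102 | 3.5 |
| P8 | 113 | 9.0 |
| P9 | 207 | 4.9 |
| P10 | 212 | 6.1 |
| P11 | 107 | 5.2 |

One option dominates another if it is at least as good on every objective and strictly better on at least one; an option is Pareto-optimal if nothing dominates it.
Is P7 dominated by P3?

P3 vs P7: P3 is worse on salary ask (135 vs 102), so it does not dominate P7.

No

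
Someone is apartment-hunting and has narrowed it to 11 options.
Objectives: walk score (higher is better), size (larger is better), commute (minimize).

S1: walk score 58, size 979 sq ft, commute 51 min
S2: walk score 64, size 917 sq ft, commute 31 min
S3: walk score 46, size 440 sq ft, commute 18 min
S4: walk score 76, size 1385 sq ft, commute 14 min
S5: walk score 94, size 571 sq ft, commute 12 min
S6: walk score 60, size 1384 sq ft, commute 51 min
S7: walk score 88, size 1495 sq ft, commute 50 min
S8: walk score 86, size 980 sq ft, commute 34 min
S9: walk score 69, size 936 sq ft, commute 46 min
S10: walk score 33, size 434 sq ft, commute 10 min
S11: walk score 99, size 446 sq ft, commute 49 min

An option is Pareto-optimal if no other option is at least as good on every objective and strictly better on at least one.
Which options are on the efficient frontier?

S4, S5, S7, S8, S10, S11

S1: dominated by S4 (walk score 76≥58, size 1385≥979, commute 14≤51).
S2: dominated by S4 (walk score 76≥64, size 1385≥917, commute 14≤31).
S3: dominated by S4 (walk score 76≥46, size 1385≥440, commute 14≤18).
S4: not dominated.
S5: not dominated.
S6: dominated by S4 (walk score 76≥60, size 1385≥1384, commute 14≤51).
S7: not dominated (best size).
S8: not dominated.
S9: dominated by S4 (walk score 76≥69, size 1385≥936, commute 14≤46).
S10: not dominated (best commute).
S11: not dominated (best walk score).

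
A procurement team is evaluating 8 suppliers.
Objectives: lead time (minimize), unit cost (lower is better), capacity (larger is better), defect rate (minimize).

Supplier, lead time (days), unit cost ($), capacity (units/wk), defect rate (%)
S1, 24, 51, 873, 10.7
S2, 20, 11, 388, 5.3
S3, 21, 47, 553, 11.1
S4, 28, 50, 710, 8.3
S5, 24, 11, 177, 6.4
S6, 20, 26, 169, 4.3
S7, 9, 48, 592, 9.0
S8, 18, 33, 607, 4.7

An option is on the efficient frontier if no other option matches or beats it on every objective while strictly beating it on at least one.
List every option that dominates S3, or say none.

S8

S8: lead time 18≤21, unit cost 33≤47, capacity 607≥553, defect rate 4.7≤11.1 — dominates S3.
Others (S1, S2, S4, S5, S6, S7) are each worse than S3 on at least one objective.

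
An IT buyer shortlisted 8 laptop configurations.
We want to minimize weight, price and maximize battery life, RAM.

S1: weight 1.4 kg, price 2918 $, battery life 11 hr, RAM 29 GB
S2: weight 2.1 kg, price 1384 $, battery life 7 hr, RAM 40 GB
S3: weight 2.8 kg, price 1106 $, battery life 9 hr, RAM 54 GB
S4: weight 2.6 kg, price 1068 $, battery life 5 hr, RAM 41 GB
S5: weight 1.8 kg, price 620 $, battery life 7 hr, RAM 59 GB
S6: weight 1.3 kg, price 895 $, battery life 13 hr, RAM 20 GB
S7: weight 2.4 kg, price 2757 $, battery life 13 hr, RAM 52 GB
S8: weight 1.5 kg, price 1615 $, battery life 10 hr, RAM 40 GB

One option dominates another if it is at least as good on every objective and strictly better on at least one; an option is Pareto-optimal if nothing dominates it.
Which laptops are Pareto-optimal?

S1, S3, S5, S6, S7, S8

S1: not dominated.
S2: dominated by S5 (weight 1.8≤2.1, price 620≤1384, battery life 7≥7, RAM 59≥40).
S3: not dominated.
S4: dominated by S5 (weight 1.8≤2.6, price 620≤1068, battery life 7≥5, RAM 59≥41).
S5: not dominated (best price).
S6: not dominated (best weight).
S7: not dominated.
S8: not dominated.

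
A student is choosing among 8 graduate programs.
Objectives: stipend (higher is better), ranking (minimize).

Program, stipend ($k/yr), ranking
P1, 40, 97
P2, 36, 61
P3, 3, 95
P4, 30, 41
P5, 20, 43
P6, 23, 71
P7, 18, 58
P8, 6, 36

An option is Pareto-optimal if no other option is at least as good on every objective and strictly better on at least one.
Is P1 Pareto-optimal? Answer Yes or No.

P2: worse on stipend (36 vs 40).
P3: worse on stipend (3 vs 40).
P4: worse on stipend (30 vs 40).
P5: worse on stipend (20 vs 40).
P6: worse on stipend (23 vs 40).
P7: worse on stipend (18 vs 40).
P8: worse on stipend (6 vs 40).
No option is at least as good as P1 on every objective and strictly better on one.

Yes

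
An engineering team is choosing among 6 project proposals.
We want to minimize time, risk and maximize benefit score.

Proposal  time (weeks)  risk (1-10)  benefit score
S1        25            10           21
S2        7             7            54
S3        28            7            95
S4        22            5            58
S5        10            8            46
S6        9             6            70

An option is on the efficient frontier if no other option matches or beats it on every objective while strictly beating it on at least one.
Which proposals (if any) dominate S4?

S1: worse on time (25 vs 22).
S2: worse on risk (7 vs 5).
S3: worse on time (28 vs 22).
S5: worse on risk (8 vs 5).
S6: worse on risk (6 vs 5).
No option dominates S4.

none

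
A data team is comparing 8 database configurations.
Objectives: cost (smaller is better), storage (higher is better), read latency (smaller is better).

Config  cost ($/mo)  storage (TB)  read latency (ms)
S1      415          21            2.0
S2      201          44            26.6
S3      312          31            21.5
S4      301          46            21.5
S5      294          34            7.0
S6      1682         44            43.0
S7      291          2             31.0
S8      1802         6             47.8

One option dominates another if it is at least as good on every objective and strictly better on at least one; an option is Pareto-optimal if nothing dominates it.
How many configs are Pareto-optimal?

S1: not dominated (best read latency).
S2: not dominated (best cost).
S3: dominated by S4 (cost 301≤312, storage 46≥31, read latency 21.5≤21.5).
S4: not dominated (best storage).
S5: not dominated.
S6: dominated by S2 (cost 201≤1682, storage 44≥44, read latency 26.6≤43.0).
S7: dominated by S2 (cost 201≤291, storage 44≥2, read latency 26.6≤31.0).
S8: dominated by S1 (cost 415≤1802, storage 21≥6, read latency 2.0≤47.8).
Pareto-optimal: S1, S2, S4, S5 → 4.

4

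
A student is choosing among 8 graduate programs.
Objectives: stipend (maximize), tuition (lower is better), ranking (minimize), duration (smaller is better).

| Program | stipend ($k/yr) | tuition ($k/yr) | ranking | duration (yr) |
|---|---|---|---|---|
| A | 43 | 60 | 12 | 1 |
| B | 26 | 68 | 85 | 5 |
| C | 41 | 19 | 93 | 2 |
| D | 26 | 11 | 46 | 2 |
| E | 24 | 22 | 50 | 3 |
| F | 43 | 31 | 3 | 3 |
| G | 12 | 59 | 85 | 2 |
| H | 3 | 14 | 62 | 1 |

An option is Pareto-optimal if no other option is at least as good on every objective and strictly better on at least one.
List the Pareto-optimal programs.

A, C, D, F, H

A: not dominated.
B: dominated by A (stipend 43≥26, tuition 60≤68, ranking 12≤85, duration 1≤5).
C: not dominated.
D: not dominated (best tuition).
E: dominated by D (stipend 26≥24, tuition 11≤22, ranking 46≤50, duration 2≤3).
F: not dominated (best ranking).
G: dominated by D (stipend 26≥12, tuition 11≤59, ranking 46≤85, duration 2≤2).
H: not dominated.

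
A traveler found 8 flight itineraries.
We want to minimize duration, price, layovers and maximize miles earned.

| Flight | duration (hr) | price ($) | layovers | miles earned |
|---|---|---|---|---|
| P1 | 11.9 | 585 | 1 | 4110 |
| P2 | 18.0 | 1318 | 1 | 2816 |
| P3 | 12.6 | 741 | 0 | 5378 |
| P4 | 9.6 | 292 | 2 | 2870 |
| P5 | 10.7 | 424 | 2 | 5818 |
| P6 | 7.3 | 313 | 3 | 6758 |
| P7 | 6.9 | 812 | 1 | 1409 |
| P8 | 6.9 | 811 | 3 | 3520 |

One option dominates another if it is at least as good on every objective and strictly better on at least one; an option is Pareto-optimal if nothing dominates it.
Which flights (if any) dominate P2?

P1, P3

P1: duration 11.9≤18.0, price 585≤1318, layovers 1≤1, miles earned 4110≥2816 — dominates P2.
P3: duration 12.6≤18.0, price 741≤1318, layovers 0≤1, miles earned 5378≥2816 — dominates P2.
Others (P4, P5, P6, P7, P8) are each worse than P2 on at least one objective.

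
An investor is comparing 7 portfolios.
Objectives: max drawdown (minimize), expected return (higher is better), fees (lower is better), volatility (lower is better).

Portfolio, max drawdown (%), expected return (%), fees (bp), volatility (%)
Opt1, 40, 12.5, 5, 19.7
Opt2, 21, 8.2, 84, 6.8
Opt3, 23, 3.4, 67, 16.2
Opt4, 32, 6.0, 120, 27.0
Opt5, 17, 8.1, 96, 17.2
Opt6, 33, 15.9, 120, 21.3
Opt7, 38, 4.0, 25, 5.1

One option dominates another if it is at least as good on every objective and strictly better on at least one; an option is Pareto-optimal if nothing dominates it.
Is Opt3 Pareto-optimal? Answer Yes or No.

Yes

Opt1: worse on max drawdown (40 vs 23).
Opt2: worse on fees (84 vs 67).
Opt4: worse on max drawdown (32 vs 23).
Opt5: worse on fees (96 vs 67).
Opt6: worse on max drawdown (33 vs 23).
Opt7: worse on max drawdown (38 vs 23).
No option is at least as good as Opt3 on every objective and strictly better on one.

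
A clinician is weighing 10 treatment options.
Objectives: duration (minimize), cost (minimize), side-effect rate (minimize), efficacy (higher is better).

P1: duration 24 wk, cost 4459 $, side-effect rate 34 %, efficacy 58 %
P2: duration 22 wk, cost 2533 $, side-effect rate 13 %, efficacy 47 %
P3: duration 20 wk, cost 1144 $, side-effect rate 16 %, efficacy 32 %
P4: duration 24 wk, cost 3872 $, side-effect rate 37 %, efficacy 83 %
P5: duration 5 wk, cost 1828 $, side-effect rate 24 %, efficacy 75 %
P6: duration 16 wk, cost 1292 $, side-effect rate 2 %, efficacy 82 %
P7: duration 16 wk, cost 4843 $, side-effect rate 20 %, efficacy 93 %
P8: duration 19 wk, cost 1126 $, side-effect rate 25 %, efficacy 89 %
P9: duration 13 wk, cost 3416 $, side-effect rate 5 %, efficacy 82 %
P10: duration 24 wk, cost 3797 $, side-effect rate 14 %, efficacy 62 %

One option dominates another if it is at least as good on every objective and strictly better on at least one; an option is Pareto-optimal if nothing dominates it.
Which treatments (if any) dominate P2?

P6: duration 16≤22, cost 1292≤2533, side-effect rate 2≤13, efficacy 82≥47 — dominates P2.
Others (P1, P3, P4, P5, P7, P8, P9, P10) are each worse than P2 on at least one objective.

P6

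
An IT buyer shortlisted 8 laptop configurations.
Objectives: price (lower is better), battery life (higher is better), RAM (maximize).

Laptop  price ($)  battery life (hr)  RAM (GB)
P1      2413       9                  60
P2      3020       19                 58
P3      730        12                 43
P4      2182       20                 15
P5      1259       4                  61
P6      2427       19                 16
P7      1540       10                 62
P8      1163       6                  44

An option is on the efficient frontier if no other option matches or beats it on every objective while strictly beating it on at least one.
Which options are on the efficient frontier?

P2, P3, P4, P5, P6, P7, P8

P1: dominated by P7 (price 1540≤2413, battery life 10≥9, RAM 62≥60).
P2: not dominated.
P3: not dominated (best price).
P4: not dominated (best battery life).
P5: not dominated.
P6: not dominated.
P7: not dominated (best RAM).
P8: not dominated.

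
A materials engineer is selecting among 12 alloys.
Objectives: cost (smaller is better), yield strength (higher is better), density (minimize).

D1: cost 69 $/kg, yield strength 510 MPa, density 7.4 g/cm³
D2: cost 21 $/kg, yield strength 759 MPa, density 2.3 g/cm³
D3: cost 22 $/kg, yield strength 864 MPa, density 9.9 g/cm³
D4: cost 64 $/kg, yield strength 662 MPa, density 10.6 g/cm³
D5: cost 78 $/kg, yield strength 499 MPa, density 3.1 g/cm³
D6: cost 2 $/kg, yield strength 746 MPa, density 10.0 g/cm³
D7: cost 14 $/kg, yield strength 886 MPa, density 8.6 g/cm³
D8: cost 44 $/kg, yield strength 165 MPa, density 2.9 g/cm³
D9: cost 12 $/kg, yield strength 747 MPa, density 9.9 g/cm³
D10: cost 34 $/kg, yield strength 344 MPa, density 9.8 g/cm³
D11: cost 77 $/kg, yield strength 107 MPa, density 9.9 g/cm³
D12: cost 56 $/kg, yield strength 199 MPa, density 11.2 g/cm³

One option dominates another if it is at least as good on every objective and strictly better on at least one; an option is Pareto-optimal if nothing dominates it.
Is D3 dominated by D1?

No

D1 vs D3: D1 is worse on cost (69 vs 22), so it does not dominate D3.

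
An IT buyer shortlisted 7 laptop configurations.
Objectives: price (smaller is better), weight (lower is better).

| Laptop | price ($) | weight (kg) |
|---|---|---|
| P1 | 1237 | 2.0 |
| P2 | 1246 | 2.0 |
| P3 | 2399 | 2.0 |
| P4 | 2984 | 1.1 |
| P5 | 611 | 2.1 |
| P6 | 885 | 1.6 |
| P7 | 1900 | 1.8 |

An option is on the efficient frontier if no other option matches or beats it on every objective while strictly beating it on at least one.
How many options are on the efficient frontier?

3

P1: dominated by P6 (price 885≤1237, weight 1.6≤2.0).
P2: dominated by P1 (price 1237≤1246, weight 2.0≤2.0).
P3: dominated by P1 (price 1237≤2399, weight 2.0≤2.0).
P4: not dominated (best weight).
P5: not dominated (best price).
P6: not dominated.
P7: dominated by P6 (price 885≤1900, weight 1.6≤1.8).
Pareto-optimal: P4, P5, P6 → 3.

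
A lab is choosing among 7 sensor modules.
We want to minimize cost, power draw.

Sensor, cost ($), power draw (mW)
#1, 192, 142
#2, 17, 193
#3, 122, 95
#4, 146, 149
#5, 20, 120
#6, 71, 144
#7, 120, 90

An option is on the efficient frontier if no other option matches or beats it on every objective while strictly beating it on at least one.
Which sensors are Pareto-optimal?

#1: dominated by #3 (cost 122≤192, power draw 95≤142).
#2: not dominated (best cost).
#3: dominated by #7 (cost 120≤122, power draw 90≤95).
#4: dominated by #3 (cost 122≤146, power draw 95≤149).
#5: not dominated.
#6: dominated by #5 (cost 20≤71, power draw 120≤144).
#7: not dominated (best power draw).

#2, #5, #7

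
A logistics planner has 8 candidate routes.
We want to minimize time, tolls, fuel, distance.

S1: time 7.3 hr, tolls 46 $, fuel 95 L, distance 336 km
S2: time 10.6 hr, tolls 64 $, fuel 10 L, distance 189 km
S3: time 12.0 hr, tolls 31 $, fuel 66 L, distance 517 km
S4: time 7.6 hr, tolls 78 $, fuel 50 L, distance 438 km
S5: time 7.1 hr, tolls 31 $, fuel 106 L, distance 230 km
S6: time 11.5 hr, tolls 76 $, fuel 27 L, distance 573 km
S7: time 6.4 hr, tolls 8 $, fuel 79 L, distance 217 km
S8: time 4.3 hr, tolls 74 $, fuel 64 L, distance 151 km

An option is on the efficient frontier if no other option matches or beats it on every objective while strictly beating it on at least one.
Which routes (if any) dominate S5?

S7

S7: time 6.4≤7.1, tolls 8≤31, fuel 79≤106, distance 217≤230 — dominates S5.
Others (S1, S2, S3, S4, S6, S8) are each worse than S5 on at least one objective.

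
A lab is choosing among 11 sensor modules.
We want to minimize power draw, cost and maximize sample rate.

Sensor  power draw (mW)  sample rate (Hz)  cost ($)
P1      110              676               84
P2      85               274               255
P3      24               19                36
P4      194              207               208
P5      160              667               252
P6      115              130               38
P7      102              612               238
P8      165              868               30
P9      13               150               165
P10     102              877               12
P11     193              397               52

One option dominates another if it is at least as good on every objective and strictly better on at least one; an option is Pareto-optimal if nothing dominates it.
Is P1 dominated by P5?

P5 vs P1: P5 is worse on power draw (160 vs 110), so it does not dominate P1.

No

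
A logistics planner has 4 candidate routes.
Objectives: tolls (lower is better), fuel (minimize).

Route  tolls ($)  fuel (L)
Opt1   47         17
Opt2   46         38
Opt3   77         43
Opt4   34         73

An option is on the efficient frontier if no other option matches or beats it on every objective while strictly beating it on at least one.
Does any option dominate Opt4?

No

Opt1: worse on tolls (47 vs 34).
Opt2: worse on tolls (46 vs 34).
Opt3: worse on tolls (77 vs 34).
No option is at least as good as Opt4 on every objective and strictly better on one.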